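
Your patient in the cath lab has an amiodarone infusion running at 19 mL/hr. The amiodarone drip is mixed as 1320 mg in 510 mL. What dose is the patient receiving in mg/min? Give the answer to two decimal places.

Concentration = 1320 mg ÷ 510 mL = 2.588235 mg/mL
Drug rate = 19 mL/hr × 2.588235 mg/mL = 49.17647 mg/hr
49.17647 mg/hr ÷ 60 min/hr = 0.8196078 mg/min

0.82 mg/min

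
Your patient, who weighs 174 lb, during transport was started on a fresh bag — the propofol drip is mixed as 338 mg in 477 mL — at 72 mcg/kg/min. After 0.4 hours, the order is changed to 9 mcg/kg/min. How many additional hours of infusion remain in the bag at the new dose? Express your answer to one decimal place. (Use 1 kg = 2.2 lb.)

4.7 hours

Initial rate:
Weight = 174 lb ÷ 2.2 lb/kg = 79.09091 kg
Dose = 72 mcg/kg/min × 79.09091 kg = 5694.545 mcg/min
5694.545 mcg/min × 60 min/hr = 341672.7 mcg/hr
Concentration = 338 mg ÷ 477 mL = 0.7085954 mg/mL = 708.5954 mcg/mL
Rate = 341672.7 mcg/hr ÷ 708.5954 mcg/mL = 482.1831 mL/hr
Volume infused so far = 482.1831 mL/hr × 0.4 hr = 192.8732 mL
Volume remaining = 477 − 192.8732 = 284.1268 mL
New rate:
Dose = 9 mcg/kg/min × 79.09091 kg = 711.8182 mcg/min
711.8182 mcg/min × 60 min/hr = 42709.09 mcg/hr
Rate = 42709.09 mcg/hr ÷ 708.5954 mcg/mL = 60.27289 mL/hr
Time remaining = 284.1268 mL ÷ 60.27289 mL/hr = 4.714006 hr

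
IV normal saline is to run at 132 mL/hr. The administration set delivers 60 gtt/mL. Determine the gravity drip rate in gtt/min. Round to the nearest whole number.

132 gtt/min

132 mL/hr ÷ 60 min/hr = 2.2 mL/min
2.2 mL/min × 60 gtt/mL = 132 gtt/min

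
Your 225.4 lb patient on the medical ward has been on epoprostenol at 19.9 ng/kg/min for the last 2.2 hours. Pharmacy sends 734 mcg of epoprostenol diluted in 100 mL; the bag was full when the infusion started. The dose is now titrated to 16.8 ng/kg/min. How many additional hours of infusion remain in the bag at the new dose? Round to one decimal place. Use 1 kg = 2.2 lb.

Initial rate:
Weight = 225.4 lb ÷ 2.2 lb/kg = 102.4545 kg
Dose = 19.9 ng/kg/min × 102.4545 kg = 2038.845 ng/min
2038.845 ng/min × 60 min/hr = 122330.7 ng/hr
Concentration = 734 mcg ÷ 100 mL = 7.34 mcg/mL = 7340 ng/mL
Rate = 122330.7 ng/hr ÷ 7340 ng/mL = 16.66631 mL/hr
Volume infused so far = 16.66631 mL/hr × 2.2 hr = 36.66589 mL
Volume remaining = 100 − 36.66589 = 63.33411 mL
New rate:
Dose = 16.8 ng/kg/min × 102.4545 kg = 1721.236 ng/min
1721.236 ng/min × 60 min/hr = 103274.2 ng/hr
Rate = 103274.2 ng/hr ÷ 7340 ng/mL = 14.07005 mL/hr
Time remaining = 63.33411 mL ÷ 14.07005 mL/hr = 4.501342 hr

4.5 hours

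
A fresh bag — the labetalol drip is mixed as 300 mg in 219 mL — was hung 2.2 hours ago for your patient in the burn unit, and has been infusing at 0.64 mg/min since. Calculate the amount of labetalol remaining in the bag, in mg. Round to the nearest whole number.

216 mg

0.64 mg/min × 60 min/hr = 38.4 mg/hr
Concentration = 300 mg ÷ 219 mL = 1.369863 mg/mL
Rate = 38.4 mg/hr ÷ 1.369863 mg/mL = 28.032 mL/hr
Volume infused = 28.032 mL/hr × 2.2 hr = 61.6704 mL
Volume remaining = 219 − 61.6704 = 157.3296 mL
Drug remaining = 157.3296 mL × 1.369863 mg/mL = 215.52 mg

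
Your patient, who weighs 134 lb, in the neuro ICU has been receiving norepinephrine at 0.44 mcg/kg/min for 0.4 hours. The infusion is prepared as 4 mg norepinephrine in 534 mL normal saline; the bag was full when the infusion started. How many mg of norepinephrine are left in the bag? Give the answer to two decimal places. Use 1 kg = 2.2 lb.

3.36 mg

Weight = 134 lb ÷ 2.2 lb/kg = 60.90909 kg
Dose = 0.44 mcg/kg/min × 60.90909 kg = 26.8 mcg/min
26.8 mcg/min × 60 min/hr = 1608 mcg/hr
Concentration = 4 mg ÷ 534 mL = 0.007490637 mg/mL = 7.490637 mcg/mL
Rate = 1608 mcg/hr ÷ 7.490637 mcg/mL = 214.668 mL/hr
Volume infused = 214.668 mL/hr × 0.4 hr = 85.8672 mL
Volume remaining = 534 − 85.8672 = 448.1328 mL
Drug remaining = 448.1328 mL × 7.490637 mcg/mL = 3356.8 mcg = 3.3568 mg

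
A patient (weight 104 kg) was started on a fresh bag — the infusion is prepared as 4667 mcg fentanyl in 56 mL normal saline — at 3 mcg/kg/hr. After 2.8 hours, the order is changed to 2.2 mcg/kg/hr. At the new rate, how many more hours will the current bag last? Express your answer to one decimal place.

16.6 hours

Initial rate:
Dose = 3 mcg/kg/hr × 104 kg = 312 mcg/hr
Concentration = 4667 mcg ÷ 56 mL = 83.33929 mcg/mL
Rate = 312 mcg/hr ÷ 83.33929 mcg/mL = 3.743733 mL/hr
Volume infused so far = 3.743733 mL/hr × 2.8 hr = 10.48245 mL
Volume remaining = 56 − 10.48245 = 45.51755 mL
New rate:
Dose = 2.2 mcg/kg/hr × 104 kg = 228.8 mcg/hr
Rate = 228.8 mcg/hr ÷ 83.33929 mcg/mL = 2.745404 mL/hr
Time remaining = 45.51755 mL ÷ 2.745404 mL/hr = 16.57955 hr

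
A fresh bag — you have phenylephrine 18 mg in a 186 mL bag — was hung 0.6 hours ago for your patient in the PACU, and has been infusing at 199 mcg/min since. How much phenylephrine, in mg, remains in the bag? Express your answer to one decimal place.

199 mcg/min × 60 min/hr = 11940 mcg/hr
Concentration = 18 mg ÷ 186 mL = 0.09677419 mg/mL = 96.77419 mcg/mL
Rate = 11940 mcg/hr ÷ 96.77419 mcg/mL = 123.38 mL/hr
Volume infused = 123.38 mL/hr × 0.6 hr = 74.028 mL
Volume remaining = 186 − 74.028 = 111.972 mL
Drug remaining = 111.972 mL × 96.77419 mcg/mL = 10836 mcg = 10.836 mg

10.8 mg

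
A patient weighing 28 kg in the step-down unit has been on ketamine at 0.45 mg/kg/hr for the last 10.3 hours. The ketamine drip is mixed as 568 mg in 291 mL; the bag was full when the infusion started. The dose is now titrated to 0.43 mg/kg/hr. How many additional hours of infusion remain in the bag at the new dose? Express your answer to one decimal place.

36.4 hours

Initial rate:
Dose = 0.45 mg/kg/hr × 28 kg = 12.6 mg/hr
Concentration = 568 mg ÷ 291 mL = 1.95189 mg/mL
Rate = 12.6 mg/hr ÷ 1.95189 mg/mL = 6.455282 mL/hr
Volume infused so far = 6.455282 mL/hr × 10.3 hr = 66.4894 mL
Volume remaining = 291 − 66.4894 = 224.5106 mL
New rate:
Dose = 0.43 mg/kg/hr × 28 kg = 12.04 mg/hr
Rate = 12.04 mg/hr ÷ 1.95189 mg/mL = 6.16838 mL/hr
Time remaining = 224.5106 mL ÷ 6.16838 mL/hr = 36.39701 hr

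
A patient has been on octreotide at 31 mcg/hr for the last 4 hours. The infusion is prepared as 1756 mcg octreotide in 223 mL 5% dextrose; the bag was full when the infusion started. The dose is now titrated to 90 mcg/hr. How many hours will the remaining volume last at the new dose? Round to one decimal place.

18.1 hours

Initial rate:
Concentration = 1756 mcg ÷ 223 mL = 7.874439 mcg/mL
Rate = 31 mcg/hr ÷ 7.874439 mcg/mL = 3.936788 mL/hr
Volume infused so far = 3.936788 mL/hr × 4 hr = 15.74715 mL
Volume remaining = 223 − 15.74715 = 207.2528 mL
New rate:
Rate = 90 mcg/hr ÷ 7.874439 mcg/mL = 11.42938 mL/hr
Time remaining = 207.2528 mL ÷ 11.42938 mL/hr = 18.13333 hr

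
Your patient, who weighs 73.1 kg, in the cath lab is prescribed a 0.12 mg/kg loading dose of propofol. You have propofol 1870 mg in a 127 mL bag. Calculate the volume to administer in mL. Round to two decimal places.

0.60 mL

Dose = 0.12 mg/kg × 73.1 kg = 8.772 mg
Concentration = 1870 mg ÷ 127 mL = 14.72441 mg/mL
Volume = 8.772 mg ÷ 14.72441 mg/mL = 0.5957455 mL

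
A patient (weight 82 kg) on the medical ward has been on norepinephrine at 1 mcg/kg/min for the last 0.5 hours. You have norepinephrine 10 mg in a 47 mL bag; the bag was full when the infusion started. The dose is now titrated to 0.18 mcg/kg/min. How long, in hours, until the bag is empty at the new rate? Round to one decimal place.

8.5 hours

Initial rate:
Dose = 1 mcg/kg/min × 82 kg = 82 mcg/min
82 mcg/min × 60 min/hr = 4920 mcg/hr
Concentration = 10 mg ÷ 47 mL = 0.212766 mg/mL = 212.766 mcg/mL
Rate = 4920 mcg/hr ÷ 212.766 mcg/mL = 23.124 mL/hr
Volume infused so far = 23.124 mL/hr × 0.5 hr = 11.562 mL
Volume remaining = 47 − 11.562 = 35.438 mL
New rate:
Dose = 0.18 mcg/kg/min × 82 kg = 14.76 mcg/min
14.76 mcg/min × 60 min/hr = 885.6 mcg/hr
Rate = 885.6 mcg/hr ÷ 212.766 mcg/mL = 4.16232 mL/hr
Time remaining = 35.438 mL ÷ 4.16232 mL/hr = 8.514002 hr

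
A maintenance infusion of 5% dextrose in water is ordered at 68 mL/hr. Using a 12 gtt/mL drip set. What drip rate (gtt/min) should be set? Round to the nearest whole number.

68 mL/hr ÷ 60 min/hr = 1.133333 mL/min
1.133333 mL/min × 12 gtt/mL = 13.6 gtt/min

14 gtt/min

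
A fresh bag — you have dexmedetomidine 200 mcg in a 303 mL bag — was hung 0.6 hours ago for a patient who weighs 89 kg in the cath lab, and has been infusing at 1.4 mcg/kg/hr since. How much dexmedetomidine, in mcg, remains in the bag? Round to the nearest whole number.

125 mcg

Dose = 1.4 mcg/kg/hr × 89 kg = 124.6 mcg/hr
Concentration = 200 mcg ÷ 303 mL = 0.660066 mcg/mL
Rate = 124.6 mcg/hr ÷ 0.660066 mcg/mL = 188.769 mL/hr
Volume infused = 188.769 mL/hr × 0.6 hr = 113.2614 mL
Volume remaining = 303 − 113.2614 = 189.7386 mL
Drug remaining = 189.7386 mL × 0.660066 mcg/mL = 125.24 mcg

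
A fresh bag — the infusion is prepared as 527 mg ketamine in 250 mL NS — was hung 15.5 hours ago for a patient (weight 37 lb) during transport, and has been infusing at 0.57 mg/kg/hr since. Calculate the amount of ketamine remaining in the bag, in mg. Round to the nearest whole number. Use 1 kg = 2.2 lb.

378 mg

Weight = 37 lb ÷ 2.2 lb/kg = 16.81818 kg
Dose = 0.57 mg/kg/hr × 16.81818 kg = 9.586364 mg/hr
Concentration = 527 mg ÷ 250 mL = 2.108 mg/mL
Rate = 9.586364 mg/hr ÷ 2.108 mg/mL = 4.547611 mL/hr
Volume infused = 4.547611 mL/hr × 15.5 hr = 70.48797 mL
Volume remaining = 250 − 70.48797 = 179.512 mL
Drug remaining = 179.512 mL × 2.108 mg/mL = 378.4114 mg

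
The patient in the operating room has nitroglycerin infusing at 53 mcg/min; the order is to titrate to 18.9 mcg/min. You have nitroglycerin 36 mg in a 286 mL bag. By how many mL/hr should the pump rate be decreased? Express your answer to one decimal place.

16.3 mL/hr

At the current dose:
53 mcg/min × 60 min/hr = 3180 mcg/hr
Concentration = 36 mg ÷ 286 mL = 0.1258741 mg/mL = 125.8741 mcg/mL
Rate = 3180 mcg/hr ÷ 125.8741 mcg/mL = 25.26333 mL/hr
At the new dose:
18.9 mcg/min × 60 min/hr = 1134 mcg/hr
Rate = 1134 mcg/hr ÷ 125.8741 mcg/mL = 9.009 mL/hr
Change = 9.009 − 25.26333 = -16.25433 mL/hr → 16.25433 mL/hr decrease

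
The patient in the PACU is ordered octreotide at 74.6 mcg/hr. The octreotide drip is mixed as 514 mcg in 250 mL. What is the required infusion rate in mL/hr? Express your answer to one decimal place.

Concentration = 514 mcg ÷ 250 mL = 2.056 mcg/mL
Rate = 74.6 mcg/hr ÷ 2.056 mcg/mL = 36.28405 mL/hr

36.3 mL/hr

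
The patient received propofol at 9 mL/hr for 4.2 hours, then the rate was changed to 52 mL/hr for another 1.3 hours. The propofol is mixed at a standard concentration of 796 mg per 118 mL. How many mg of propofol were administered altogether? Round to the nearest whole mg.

Concentration = 796 mg ÷ 118 mL = 6.745763 mg/mL
Stage 1: 9 mL/hr × 4.2 hr = 37.8 mL → 37.8 mL × 6.745763 mg/mL = 254.9898 mg
Stage 2: 52 mL/hr × 1.3 hr = 67.6 mL → 67.6 mL × 6.745763 mg/mL = 456.0136 mg
Total = 254.9898 + 456.0136 = 711.0034 mg

711 mg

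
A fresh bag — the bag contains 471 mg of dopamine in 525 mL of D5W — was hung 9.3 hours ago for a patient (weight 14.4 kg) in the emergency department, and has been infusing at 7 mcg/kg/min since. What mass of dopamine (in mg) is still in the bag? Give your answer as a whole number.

415 mg

Dose = 7 mcg/kg/min × 14.4 kg = 100.8 mcg/min
100.8 mcg/min × 60 min/hr = 6048 mcg/hr
Concentration = 471 mg ÷ 525 mL = 0.8971429 mg/mL = 897.1429 mcg/mL
Rate = 6048 mcg/hr ÷ 897.1429 mcg/mL = 6.741401 mL/hr
Volume infused = 6.741401 mL/hr × 9.3 hr = 62.69503 mL
Volume remaining = 525 − 62.69503 = 462.305 mL
Drug remaining = 462.305 mL × 897.1429 mcg/mL = 414753.6 mcg = 414.7536 mg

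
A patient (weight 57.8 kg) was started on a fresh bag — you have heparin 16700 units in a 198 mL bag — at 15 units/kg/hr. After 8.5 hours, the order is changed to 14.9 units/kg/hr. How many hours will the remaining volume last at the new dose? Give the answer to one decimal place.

10.8 hours

Initial rate:
Dose = 15 units/kg/hr × 57.8 kg = 867 units/hr
Concentration = 16700 units ÷ 198 mL = 84.34343 units/mL
Rate = 867 units/hr ÷ 84.34343 units/mL = 10.2794 mL/hr
Volume infused so far = 10.2794 mL/hr × 8.5 hr = 87.37491 mL
Volume remaining = 198 − 87.37491 = 110.6251 mL
New rate:
Dose = 14.9 units/kg/hr × 57.8 kg = 861.22 units/hr
Rate = 861.22 units/hr ÷ 84.34343 units/mL = 10.21087 mL/hr
Time remaining = 110.6251 mL ÷ 10.21087 mL/hr = 10.83405 hr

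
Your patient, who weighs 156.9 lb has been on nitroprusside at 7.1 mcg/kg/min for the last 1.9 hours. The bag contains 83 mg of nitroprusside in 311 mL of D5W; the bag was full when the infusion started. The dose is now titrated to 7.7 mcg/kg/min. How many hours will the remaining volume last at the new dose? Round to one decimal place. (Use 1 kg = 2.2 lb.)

0.8 hours

Initial rate:
Weight = 156.9 lb ÷ 2.2 lb/kg = 71.31818 kg
Dose = 7.1 mcg/kg/min × 71.31818 kg = 506.3591 mcg/min
506.3591 mcg/min × 60 min/hr = 30381.55 mcg/hr
Concentration = 83 mg ÷ 311 mL = 0.266881 mg/mL = 266.881 mcg/mL
Rate = 30381.55 mcg/hr ÷ 266.881 mcg/mL = 113.8393 mL/hr
Volume infused so far = 113.8393 mL/hr × 1.9 hr = 216.2946 mL
Volume remaining = 311 − 216.2946 = 94.70536 mL
New rate:
Dose = 7.7 mcg/kg/min × 71.31818 kg = 549.15 mcg/min
549.15 mcg/min × 60 min/hr = 32949 mcg/hr
Rate = 32949 mcg/hr ÷ 266.881 mcg/mL = 123.4595 mL/hr
Time remaining = 94.70536 mL ÷ 123.4595 mL/hr = 0.7670965 hr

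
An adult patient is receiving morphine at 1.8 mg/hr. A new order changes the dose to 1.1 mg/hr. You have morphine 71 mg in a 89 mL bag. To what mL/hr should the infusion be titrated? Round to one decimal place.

1.4 mL/hr

Concentration = 71 mg ÷ 89 mL = 0.7977528 mg/mL
Rate = 1.1 mg/hr ÷ 0.7977528 mg/mL = 1.378873 mL/hr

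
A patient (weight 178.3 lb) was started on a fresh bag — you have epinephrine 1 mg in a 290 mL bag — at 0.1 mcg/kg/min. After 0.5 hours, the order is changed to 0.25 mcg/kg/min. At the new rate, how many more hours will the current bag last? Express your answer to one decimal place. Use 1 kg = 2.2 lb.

Initial rate:
Weight = 178.3 lb ÷ 2.2 lb/kg = 81.04545 kg
Dose = 0.1 mcg/kg/min × 81.04545 kg = 8.104545 mcg/min
8.104545 mcg/min × 60 min/hr = 486.2727 mcg/hr
Concentration = 1 mg ÷ 290 mL = 0.003448276 mg/mL = 3.448276 mcg/mL
Rate = 486.2727 mcg/hr ÷ 3.448276 mcg/mL = 141.0191 mL/hr
Volume infused so far = 141.0191 mL/hr × 0.5 hr = 70.50955 mL
Volume remaining = 290 − 70.50955 = 219.4905 mL
New rate:
Dose = 0.25 mcg/kg/min × 81.04545 kg = 20.26136 mcg/min
20.26136 mcg/min × 60 min/hr = 1215.682 mcg/hr
Rate = 1215.682 mcg/hr ÷ 3.448276 mcg/mL = 352.5477 mL/hr
Time remaining = 219.4905 mL ÷ 352.5477 mL/hr = 0.6225837 hr

0.6 hours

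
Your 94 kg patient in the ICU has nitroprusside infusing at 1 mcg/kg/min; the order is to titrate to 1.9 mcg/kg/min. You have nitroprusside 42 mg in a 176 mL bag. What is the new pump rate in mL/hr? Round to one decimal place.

44.9 mL/hr

Dose = 1.9 mcg/kg/min × 94 kg = 178.6 mcg/min
178.6 mcg/min × 60 min/hr = 10716 mcg/hr
Concentration = 42 mg ÷ 176 mL = 0.2386364 mg/mL = 238.6364 mcg/mL
Rate = 10716 mcg/hr ÷ 238.6364 mcg/mL = 44.90514 mL/hr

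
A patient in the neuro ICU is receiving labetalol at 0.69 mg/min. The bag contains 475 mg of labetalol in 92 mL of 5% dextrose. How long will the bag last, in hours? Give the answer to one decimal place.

11.5 hours

0.69 mg/min × 60 min/hr = 41.4 mg/hr
Concentration = 475 mg ÷ 92 mL = 5.163043 mg/mL
Rate = 41.4 mg/hr ÷ 5.163043 mg/mL = 8.018526 mL/hr
Duration = 92 mL ÷ 8.018526 mL/hr = 11.47343 hr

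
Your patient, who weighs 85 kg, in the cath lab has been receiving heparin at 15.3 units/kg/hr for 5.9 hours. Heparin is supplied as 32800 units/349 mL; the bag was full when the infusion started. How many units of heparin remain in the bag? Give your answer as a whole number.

Dose = 15.3 units/kg/hr × 85 kg = 1300.5 units/hr
Concentration = 32800 units ÷ 349 mL = 93.98281 units/mL
Rate = 1300.5 units/hr ÷ 93.98281 units/mL = 13.83764 mL/hr
Volume infused = 13.83764 mL/hr × 5.9 hr = 81.64206 mL
Volume remaining = 349 − 81.64206 = 267.3579 mL
Drug remaining = 267.3579 mL × 93.98281 units/mL = 25127.05 units

25127 units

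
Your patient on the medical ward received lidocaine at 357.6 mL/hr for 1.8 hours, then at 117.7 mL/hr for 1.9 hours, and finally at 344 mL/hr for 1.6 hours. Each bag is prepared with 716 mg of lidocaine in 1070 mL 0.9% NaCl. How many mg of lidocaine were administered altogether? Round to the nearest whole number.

949 mg

Concentration = 716 mg ÷ 1070 mL = 0.6691589 mg/mL
Stage 1: 357.6 mL/hr × 1.8 hr = 643.68 mL → 643.68 mL × 0.6691589 mg/mL = 430.7242 mg
Stage 2: 117.7 mL/hr × 1.9 hr = 223.63 mL → 223.63 mL × 0.6691589 mg/mL = 149.644 mg
Stage 3: 344 mL/hr × 1.6 hr = 550.4 mL → 550.4 mL × 0.6691589 mg/mL = 368.305 mg
Total = 430.7242 + 149.644 + 368.305 = 948.6732 mg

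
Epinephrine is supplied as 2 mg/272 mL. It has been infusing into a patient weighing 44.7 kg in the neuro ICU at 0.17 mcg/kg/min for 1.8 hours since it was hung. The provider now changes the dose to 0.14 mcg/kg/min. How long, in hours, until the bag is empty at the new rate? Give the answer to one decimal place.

3.1 hours

Initial rate:
Dose = 0.17 mcg/kg/min × 44.7 kg = 7.599 mcg/min
7.599 mcg/min × 60 min/hr = 455.94 mcg/hr
Concentration = 2 mg ÷ 272 mL = 0.007352941 mg/mL = 7.352941 mcg/mL
Rate = 455.94 mcg/hr ÷ 7.352941 mcg/mL = 62.00784 mL/hr
Volume infused so far = 62.00784 mL/hr × 1.8 hr = 111.6141 mL
Volume remaining = 272 − 111.6141 = 160.3859 mL
New rate:
Dose = 0.14 mcg/kg/min × 44.7 kg = 6.258 mcg/min
6.258 mcg/min × 60 min/hr = 375.48 mcg/hr
Rate = 375.48 mcg/hr ÷ 7.352941 mcg/mL = 51.06528 mL/hr
Time remaining = 160.3859 mL ÷ 51.06528 mL/hr = 3.140801 hr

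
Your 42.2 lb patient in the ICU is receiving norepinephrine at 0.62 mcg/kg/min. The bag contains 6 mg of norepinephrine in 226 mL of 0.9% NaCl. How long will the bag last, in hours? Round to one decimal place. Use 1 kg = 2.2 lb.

Weight = 42.2 lb ÷ 2.2 lb/kg = 19.18182 kg
Dose = 0.62 mcg/kg/min × 19.18182 kg = 11.89273 mcg/min
11.89273 mcg/min × 60 min/hr = 713.5636 mcg/hr
Concentration = 6 mg ÷ 226 mL = 0.02654867 mg/mL = 26.54867 mcg/mL
Rate = 713.5636 mcg/hr ÷ 26.54867 mcg/mL = 26.87756 mL/hr
Duration = 226 mL ÷ 26.87756 mL/hr = 8.4085 hr

8.4 hours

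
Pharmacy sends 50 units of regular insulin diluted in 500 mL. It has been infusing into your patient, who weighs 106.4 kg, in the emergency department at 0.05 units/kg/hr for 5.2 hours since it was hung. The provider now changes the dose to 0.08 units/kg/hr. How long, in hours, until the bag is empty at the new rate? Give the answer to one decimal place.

Initial rate:
Dose = 0.05 units/kg/hr × 106.4 kg = 5.32 units/hr
Concentration = 50 units ÷ 500 mL = 0.1 units/mL
Rate = 5.32 units/hr ÷ 0.1 units/mL = 53.2 mL/hr
Volume infused so far = 53.2 mL/hr × 5.2 hr = 276.64 mL
Volume remaining = 500 − 276.64 = 223.36 mL
New rate:
Dose = 0.08 units/kg/hr × 106.4 kg = 8.512 units/hr
Rate = 8.512 units/hr ÷ 0.1 units/mL = 85.12 mL/hr
Time remaining = 223.36 mL ÷ 85.12 mL/hr = 2.62406 hr

2.6 hours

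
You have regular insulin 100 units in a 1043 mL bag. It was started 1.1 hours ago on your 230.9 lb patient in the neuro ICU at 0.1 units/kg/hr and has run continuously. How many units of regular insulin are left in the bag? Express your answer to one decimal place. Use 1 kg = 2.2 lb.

88.5 units

Weight = 230.9 lb ÷ 2.2 lb/kg = 104.9545 kg
Dose = 0.1 units/kg/hr × 104.9545 kg = 10.49545 units/hr
Concentration = 100 units ÷ 1043 mL = 0.09587728 units/mL
Rate = 10.49545 units/hr ÷ 0.09587728 units/mL = 109.4676 mL/hr
Volume infused = 109.4676 mL/hr × 1.1 hr = 120.4144 mL
Volume remaining = 1043 − 120.4144 = 922.5856 mL
Drug remaining = 922.5856 mL × 0.09587728 units/mL = 88.455 units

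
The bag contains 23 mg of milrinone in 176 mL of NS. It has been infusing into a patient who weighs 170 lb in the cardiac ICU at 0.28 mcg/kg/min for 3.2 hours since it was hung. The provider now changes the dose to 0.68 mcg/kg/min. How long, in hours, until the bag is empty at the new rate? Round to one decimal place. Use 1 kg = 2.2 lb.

Initial rate:
Weight = 170 lb ÷ 2.2 lb/kg = 77.27273 kg
Dose = 0.28 mcg/kg/min × 77.27273 kg = 21.63636 mcg/min
21.63636 mcg/min × 60 min/hr = 1298.182 mcg/hr
Concentration = 23 mg ÷ 176 mL = 0.1306818 mg/mL = 130.6818 mcg/mL
Rate = 1298.182 mcg/hr ÷ 130.6818 mcg/mL = 9.933913 mL/hr
Volume infused so far = 9.933913 mL/hr × 3.2 hr = 31.78852 mL
Volume remaining = 176 − 31.78852 = 144.2115 mL
New rate:
Dose = 0.68 mcg/kg/min × 77.27273 kg = 52.54545 mcg/min
52.54545 mcg/min × 60 min/hr = 3152.727 mcg/hr
Rate = 3152.727 mcg/hr ÷ 130.6818 mcg/mL = 24.12522 mL/hr
Time remaining = 144.2115 mL ÷ 24.12522 mL/hr = 5.977624 hr

6.0 hours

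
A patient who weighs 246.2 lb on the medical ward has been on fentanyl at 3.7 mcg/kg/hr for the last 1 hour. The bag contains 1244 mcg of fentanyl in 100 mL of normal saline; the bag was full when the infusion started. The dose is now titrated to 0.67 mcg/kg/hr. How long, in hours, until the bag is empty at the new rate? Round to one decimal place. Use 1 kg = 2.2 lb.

11.1 hours

Initial rate:
Weight = 246.2 lb ÷ 2.2 lb/kg = 111.9091 kg
Dose = 3.7 mcg/kg/hr × 111.9091 kg = 414.0636 mcg/hr
Concentration = 1244 mcg ÷ 100 mL = 12.44 mcg/mL
Rate = 414.0636 mcg/hr ÷ 12.44 mcg/mL = 33.28486 mL/hr
Volume infused so far = 33.28486 mL/hr × 1 hr = 33.28486 mL
Volume remaining = 100 − 33.28486 = 66.71514 mL
New rate:
Dose = 0.67 mcg/kg/hr × 111.9091 kg = 74.97909 mcg/hr
Rate = 74.97909 mcg/hr ÷ 12.44 mcg/mL = 6.027258 mL/hr
Time remaining = 66.71514 mL ÷ 6.027258 mL/hr = 11.0689 hr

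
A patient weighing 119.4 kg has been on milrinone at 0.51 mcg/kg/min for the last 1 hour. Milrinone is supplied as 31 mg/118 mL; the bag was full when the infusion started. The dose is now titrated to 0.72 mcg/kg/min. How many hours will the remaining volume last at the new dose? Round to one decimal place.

Initial rate:
Dose = 0.51 mcg/kg/min × 119.4 kg = 60.894 mcg/min
60.894 mcg/min × 60 min/hr = 3653.64 mcg/hr
Concentration = 31 mg ÷ 118 mL = 0.2627119 mg/mL = 262.7119 mcg/mL
Rate = 3653.64 mcg/hr ÷ 262.7119 mcg/mL = 13.9074 mL/hr
Volume infused so far = 13.9074 mL/hr × 1 hr = 13.9074 mL
Volume remaining = 118 − 13.9074 = 104.0926 mL
New rate:
Dose = 0.72 mcg/kg/min × 119.4 kg = 85.968 mcg/min
85.968 mcg/min × 60 min/hr = 5158.08 mcg/hr
Rate = 5158.08 mcg/hr ÷ 262.7119 mcg/mL = 19.63398 mL/hr
Time remaining = 104.0926 mL ÷ 19.63398 mL/hr = 5.301655 hr

5.3 hours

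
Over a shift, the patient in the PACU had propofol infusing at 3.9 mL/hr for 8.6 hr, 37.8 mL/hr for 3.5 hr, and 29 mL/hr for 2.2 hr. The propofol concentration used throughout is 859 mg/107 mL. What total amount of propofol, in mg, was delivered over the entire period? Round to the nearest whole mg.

1844 mg

Concentration = 859 mg ÷ 107 mL = 8.028037 mg/mL
Stage 1: 3.9 mL/hr × 8.6 hr = 33.54 mL → 33.54 mL × 8.028037 mg/mL = 269.2604 mg
Stage 2: 37.8 mL/hr × 3.5 hr = 132.3 mL → 132.3 mL × 8.028037 mg/mL = 1062.109 mg
Stage 3: 29 mL/hr × 2.2 hr = 63.8 mL → 63.8 mL × 8.028037 mg/mL = 512.1888 mg
Total = 269.2604 + 1062.109 + 512.1888 = 1843.559 mg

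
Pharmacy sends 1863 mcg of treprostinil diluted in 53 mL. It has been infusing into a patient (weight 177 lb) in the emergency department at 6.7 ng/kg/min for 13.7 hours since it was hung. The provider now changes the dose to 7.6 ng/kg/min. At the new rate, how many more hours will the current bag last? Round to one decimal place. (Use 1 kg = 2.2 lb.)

38.7 hours

Initial rate:
Weight = 177 lb ÷ 2.2 lb/kg = 80.45455 kg
Dose = 6.7 ng/kg/min × 80.45455 kg = 539.0455 ng/min
539.0455 ng/min × 60 min/hr = 32342.73 ng/hr
Concentration = 1863 mcg ÷ 53 mL = 35.15094 mcg/mL = 35150.94 ng/mL
Rate = 32342.73 ng/hr ÷ 35150.94 ng/mL = 0.9201098 mL/hr
Volume infused so far = 0.9201098 mL/hr × 13.7 hr = 12.6055 mL
Volume remaining = 53 − 12.6055 = 40.3945 mL
New rate:
Dose = 7.6 ng/kg/min × 80.45455 kg = 611.4545 ng/min
611.4545 ng/min × 60 min/hr = 36687.27 ng/hr
Rate = 36687.27 ng/hr ÷ 35150.94 ng/mL = 1.043707 mL/hr
Time remaining = 40.3945 mL ÷ 1.043707 mL/hr = 38.70292 hr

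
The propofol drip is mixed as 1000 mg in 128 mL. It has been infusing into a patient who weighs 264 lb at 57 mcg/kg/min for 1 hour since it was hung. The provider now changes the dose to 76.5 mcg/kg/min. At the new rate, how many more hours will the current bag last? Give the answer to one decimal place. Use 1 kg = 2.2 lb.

Initial rate:
Weight = 264 lb ÷ 2.2 lb/kg = 120 kg
Dose = 57 mcg/kg/min × 120 kg = 6840 mcg/min
6840 mcg/min × 60 min/hr = 410400 mcg/hr
Concentration = 1000 mg ÷ 128 mL = 7.8125 mg/mL = 7812.5 mcg/mL
Rate = 410400 mcg/hr ÷ 7812.5 mcg/mL = 52.5312 mL/hr
Volume infused so far = 52.5312 mL/hr × 1 hr = 52.5312 mL
Volume remaining = 128 − 52.5312 = 75.4688 mL
New rate:
Dose = 76.5 mcg/kg/min × 120 kg = 9180 mcg/min
9180 mcg/min × 60 min/hr = 550800 mcg/hr
Rate = 550800 mcg/hr ÷ 7812.5 mcg/mL = 70.5024 mL/hr
Time remaining = 75.4688 mL ÷ 70.5024 mL/hr = 1.070443 hr

1.1 hours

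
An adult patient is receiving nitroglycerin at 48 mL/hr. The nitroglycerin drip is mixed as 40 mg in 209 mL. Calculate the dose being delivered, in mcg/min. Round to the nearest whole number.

Concentration = 40 mg ÷ 209 mL = 0.1913876 mg/mL = 191.3876 mcg/mL
Drug rate = 48 mL/hr × 191.3876 mcg/mL = 9186.603 mcg/hr
9186.603 mcg/hr ÷ 60 min/hr = 153.11 mcg/min

153 mcg/min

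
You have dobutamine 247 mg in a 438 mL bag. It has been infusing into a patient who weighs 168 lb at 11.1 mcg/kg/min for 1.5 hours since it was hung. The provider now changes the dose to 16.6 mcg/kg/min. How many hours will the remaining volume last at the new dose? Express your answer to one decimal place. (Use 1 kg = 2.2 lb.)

2.2 hours

Initial rate:
Weight = 168 lb ÷ 2.2 lb/kg = 76.36364 kg
Dose = 11.1 mcg/kg/min × 76.36364 kg = 847.6364 mcg/min
847.6364 mcg/min × 60 min/hr = 50858.18 mcg/hr
Concentration = 247 mg ÷ 438 mL = 0.5639269 mg/mL = 563.9269 mcg/mL
Rate = 50858.18 mcg/hr ÷ 563.9269 mcg/mL = 90.18576 mL/hr
Volume infused so far = 90.18576 mL/hr × 1.5 hr = 135.2786 mL
Volume remaining = 438 − 135.2786 = 302.7214 mL
New rate:
Dose = 16.6 mcg/kg/min × 76.36364 kg = 1267.636 mcg/min
1267.636 mcg/min × 60 min/hr = 76058.18 mcg/hr
Rate = 76058.18 mcg/hr ÷ 563.9269 mcg/mL = 134.8724 mL/hr
Time remaining = 302.7214 mL ÷ 134.8724 mL/hr = 2.244502 hr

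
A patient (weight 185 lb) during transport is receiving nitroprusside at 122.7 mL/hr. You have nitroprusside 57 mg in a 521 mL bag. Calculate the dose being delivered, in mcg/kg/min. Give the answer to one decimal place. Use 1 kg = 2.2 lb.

2.7 mcg/kg/min

Weight = 185 lb ÷ 2.2 lb/kg = 84.09091 kg
Concentration = 57 mg ÷ 521 mL = 0.109405 mg/mL = 109.405 mcg/mL
Drug rate = 122.7 mL/hr × 109.405 mcg/mL = 13423.99 mcg/hr
13423.99 mcg/hr ÷ 60 min/hr = 223.7332 mcg/min
223.7332 mcg/min ÷ 84.09091 kg = 2.660611 mcg/kg/min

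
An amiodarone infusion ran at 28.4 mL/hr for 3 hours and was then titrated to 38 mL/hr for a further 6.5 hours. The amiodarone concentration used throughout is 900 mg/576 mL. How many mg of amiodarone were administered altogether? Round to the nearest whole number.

519 mg

Concentration = 900 mg ÷ 576 mL = 1.5625 mg/mL
Stage 1: 28.4 mL/hr × 3 hr = 85.2 mL → 85.2 mL × 1.5625 mg/mL = 133.125 mg
Stage 2: 38 mL/hr × 6.5 hr = 247 mL → 247 mL × 1.5625 mg/mL = 385.9375 mg
Total = 133.125 + 385.9375 = 519.0625 mg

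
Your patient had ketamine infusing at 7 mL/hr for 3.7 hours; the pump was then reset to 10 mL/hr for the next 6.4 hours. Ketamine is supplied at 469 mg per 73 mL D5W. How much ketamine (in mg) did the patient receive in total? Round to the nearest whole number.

578 mg

Concentration = 469 mg ÷ 73 mL = 6.424658 mg/mL
Stage 1: 7 mL/hr × 3.7 hr = 25.9 mL → 25.9 mL × 6.424658 mg/mL = 166.3986 mg
Stage 2: 10 mL/hr × 6.4 hr = 64 mL → 64 mL × 6.424658 mg/mL = 411.1781 mg
Total = 166.3986 + 411.1781 = 577.5767 mg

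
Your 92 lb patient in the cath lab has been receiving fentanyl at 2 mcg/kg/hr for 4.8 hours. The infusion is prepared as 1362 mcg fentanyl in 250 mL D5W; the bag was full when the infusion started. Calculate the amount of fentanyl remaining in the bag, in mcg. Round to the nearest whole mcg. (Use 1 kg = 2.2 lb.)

Weight = 92 lb ÷ 2.2 lb/kg = 41.81818 kg
Dose = 2 mcg/kg/hr × 41.81818 kg = 83.63636 mcg/hr
Concentration = 1362 mcg ÷ 250 mL = 5.448 mcg/mL
Rate = 83.63636 mcg/hr ÷ 5.448 mcg/mL = 15.35176 mL/hr
Volume infused = 15.35176 mL/hr × 4.8 hr = 73.68843 mL
Volume remaining = 250 − 73.68843 = 176.3116 mL
Drug remaining = 176.3116 mL × 5.448 mcg/mL = 960.5455 mcg

961 mcg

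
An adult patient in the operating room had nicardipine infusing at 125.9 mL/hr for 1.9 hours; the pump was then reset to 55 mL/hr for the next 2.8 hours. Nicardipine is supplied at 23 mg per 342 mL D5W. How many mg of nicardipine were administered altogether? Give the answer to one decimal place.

26.4 mg

Concentration = 23 mg ÷ 342 mL = 0.06725146 mg/mL
Stage 1: 125.9 mL/hr × 1.9 hr = 239.21 mL → 239.21 mL × 0.06725146 mg/mL = 16.08722 mg
Stage 2: 55 mL/hr × 2.8 hr = 154 mL → 154 mL × 0.06725146 mg/mL = 10.35673 mg
Total = 16.08722 + 10.35673 = 26.44395 mg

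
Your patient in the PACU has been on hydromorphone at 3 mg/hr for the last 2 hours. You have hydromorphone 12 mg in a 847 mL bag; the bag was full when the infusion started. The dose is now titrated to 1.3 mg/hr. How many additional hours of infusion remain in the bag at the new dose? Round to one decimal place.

4.6 hours

Initial rate:
Concentration = 12 mg ÷ 847 mL = 0.01416765 mg/mL
Rate = 3 mg/hr ÷ 0.01416765 mg/mL = 211.75 mL/hr
Volume infused so far = 211.75 mL/hr × 2 hr = 423.5 mL
Volume remaining = 847 − 423.5 = 423.5 mL
New rate:
Rate = 1.3 mg/hr ÷ 0.01416765 mg/mL = 91.75833 mL/hr
Time remaining = 423.5 mL ÷ 91.75833 mL/hr = 4.615385 hr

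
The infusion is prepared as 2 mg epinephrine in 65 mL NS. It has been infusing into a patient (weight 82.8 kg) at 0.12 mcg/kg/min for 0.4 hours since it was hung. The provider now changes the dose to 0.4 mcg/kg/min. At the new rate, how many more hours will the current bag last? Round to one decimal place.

Initial rate:
Dose = 0.12 mcg/kg/min × 82.8 kg = 9.936 mcg/min
9.936 mcg/min × 60 min/hr = 596.16 mcg/hr
Concentration = 2 mg ÷ 65 mL = 0.03076923 mg/mL = 30.76923 mcg/mL
Rate = 596.16 mcg/hr ÷ 30.76923 mcg/mL = 19.3752 mL/hr
Volume infused so far = 19.3752 mL/hr × 0.4 hr = 7.75008 mL
Volume remaining = 65 − 7.75008 = 57.24992 mL
New rate:
Dose = 0.4 mcg/kg/min × 82.8 kg = 33.12 mcg/min
33.12 mcg/min × 60 min/hr = 1987.2 mcg/hr
Rate = 1987.2 mcg/hr ÷ 30.76923 mcg/mL = 64.584 mL/hr
Time remaining = 57.24992 mL ÷ 64.584 mL/hr = 0.8864412 hr

0.9 hours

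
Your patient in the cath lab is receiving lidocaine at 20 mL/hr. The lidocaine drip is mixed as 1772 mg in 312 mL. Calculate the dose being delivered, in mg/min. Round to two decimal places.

Concentration = 1772 mg ÷ 312 mL = 5.679487 mg/mL
Drug rate = 20 mL/hr × 5.679487 mg/mL = 113.5897 mg/hr
113.5897 mg/hr ÷ 60 min/hr = 1.893162 mg/min

1.89 mg/min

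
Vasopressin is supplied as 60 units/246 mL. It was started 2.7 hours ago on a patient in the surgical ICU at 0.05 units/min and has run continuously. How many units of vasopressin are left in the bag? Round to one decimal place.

51.9 units

0.05 units/min × 60 min/hr = 3 units/hr
Concentration = 60 units ÷ 246 mL = 0.2439024 units/mL
Rate = 3 units/hr ÷ 0.2439024 units/mL = 12.3 mL/hr
Volume infused = 12.3 mL/hr × 2.7 hr = 33.21 mL
Volume remaining = 246 − 33.21 = 212.79 mL
Drug remaining = 212.79 mL × 0.2439024 units/mL = 51.9 units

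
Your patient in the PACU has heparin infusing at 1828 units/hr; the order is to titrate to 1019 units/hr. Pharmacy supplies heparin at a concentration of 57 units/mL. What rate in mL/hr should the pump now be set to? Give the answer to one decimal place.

Rate = 1019 units/hr ÷ 57 units/mL = 17.87719 mL/hr

17.9 mL/hr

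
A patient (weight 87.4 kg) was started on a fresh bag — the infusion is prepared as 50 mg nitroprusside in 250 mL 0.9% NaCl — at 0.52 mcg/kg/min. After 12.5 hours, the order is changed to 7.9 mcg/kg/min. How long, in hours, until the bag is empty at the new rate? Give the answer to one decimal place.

0.4 hours

Initial rate:
Dose = 0.52 mcg/kg/min × 87.4 kg = 45.448 mcg/min
45.448 mcg/min × 60 min/hr = 2726.88 mcg/hr
Concentration = 50 mg ÷ 250 mL = 0.2 mg/mL = 200 mcg/mL
Rate = 2726.88 mcg/hr ÷ 200 mcg/mL = 13.6344 mL/hr
Volume infused so far = 13.6344 mL/hr × 12.5 hr = 170.43 mL
Volume remaining = 250 − 170.43 = 79.57 mL
New rate:
Dose = 7.9 mcg/kg/min × 87.4 kg = 690.46 mcg/min
690.46 mcg/min × 60 min/hr = 41427.6 mcg/hr
Rate = 41427.6 mcg/hr ÷ 200 mcg/mL = 207.138 mL/hr
Time remaining = 79.57 mL ÷ 207.138 mL/hr = 0.38414 hr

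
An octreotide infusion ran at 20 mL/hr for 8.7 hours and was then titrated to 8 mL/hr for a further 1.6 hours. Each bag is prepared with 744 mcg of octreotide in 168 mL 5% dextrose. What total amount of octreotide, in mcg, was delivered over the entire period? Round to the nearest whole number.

Concentration = 744 mcg ÷ 168 mL = 4.428571 mcg/mL
Stage 1: 20 mL/hr × 8.7 hr = 174 mL → 174 mL × 4.428571 mcg/mL = 770.5714 mcg
Stage 2: 8 mL/hr × 1.6 hr = 12.8 mL → 12.8 mL × 4.428571 mcg/mL = 56.68571 mcg
Total = 770.5714 + 56.68571 = 827.2571 mcg

827 mcg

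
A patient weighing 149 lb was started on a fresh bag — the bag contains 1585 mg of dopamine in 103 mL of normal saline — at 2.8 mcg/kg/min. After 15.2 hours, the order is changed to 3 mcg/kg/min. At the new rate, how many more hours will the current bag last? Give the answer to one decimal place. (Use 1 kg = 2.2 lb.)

Initial rate:
Weight = 149 lb ÷ 2.2 lb/kg = 67.72727 kg
Dose = 2.8 mcg/kg/min × 67.72727 kg = 189.6364 mcg/min
189.6364 mcg/min × 60 min/hr = 11378.18 mcg/hr
Concentration = 1585 mg ÷ 103 mL = 15.38835 mg/mL = 15388.35 mcg/mL
Rate = 11378.18 mcg/hr ÷ 15388.35 mcg/mL = 0.7394024 mL/hr
Volume infused so far = 0.7394024 mL/hr × 15.2 hr = 11.23892 mL
Volume remaining = 103 − 11.23892 = 91.76108 mL
New rate:
Dose = 3 mcg/kg/min × 67.72727 kg = 203.1818 mcg/min
203.1818 mcg/min × 60 min/hr = 12190.91 mcg/hr
Rate = 12190.91 mcg/hr ÷ 15388.35 mcg/mL = 0.7922168 mL/hr
Time remaining = 91.76108 mL ÷ 0.7922168 mL/hr = 115.8282 hr

115.8 hours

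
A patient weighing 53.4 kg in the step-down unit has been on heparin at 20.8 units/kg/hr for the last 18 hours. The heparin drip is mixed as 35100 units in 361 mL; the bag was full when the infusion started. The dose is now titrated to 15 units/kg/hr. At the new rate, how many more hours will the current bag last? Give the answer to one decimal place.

Initial rate:
Dose = 20.8 units/kg/hr × 53.4 kg = 1110.72 units/hr
Concentration = 35100 units ÷ 361 mL = 97.22992 units/mL
Rate = 1110.72 units/hr ÷ 97.22992 units/mL = 11.42364 mL/hr
Volume infused so far = 11.42364 mL/hr × 18 hr = 205.6256 mL
Volume remaining = 361 − 205.6256 = 155.3744 mL
New rate:
Dose = 15 units/kg/hr × 53.4 kg = 801 units/hr
Rate = 801 units/hr ÷ 97.22992 units/mL = 8.238205 mL/hr
Time remaining = 155.3744 mL ÷ 8.238205 mL/hr = 18.86022 hr

18.9 hours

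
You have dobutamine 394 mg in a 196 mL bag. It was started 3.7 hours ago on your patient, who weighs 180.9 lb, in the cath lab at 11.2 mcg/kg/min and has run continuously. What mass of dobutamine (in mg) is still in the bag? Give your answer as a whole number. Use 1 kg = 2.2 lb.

Weight = 180.9 lb ÷ 2.2 lb/kg = 82.22727 kg
Dose = 11.2 mcg/kg/min × 82.22727 kg = 920.9455 mcg/min
920.9455 mcg/min × 60 min/hr = 55256.73 mcg/hr
Concentration = 394 mg ÷ 196 mL = 2.010204 mg/mL = 2010.204 mcg/mL
Rate = 55256.73 mcg/hr ÷ 2010.204 mcg/mL = 27.48812 mL/hr
Volume infused = 27.48812 mL/hr × 3.7 hr = 101.706 mL
Volume remaining = 196 − 101.706 = 94.29396 mL
Drug remaining = 94.29396 mL × 2010.204 mcg/mL = 189550.1 mcg = 189.5501 mg

190 mg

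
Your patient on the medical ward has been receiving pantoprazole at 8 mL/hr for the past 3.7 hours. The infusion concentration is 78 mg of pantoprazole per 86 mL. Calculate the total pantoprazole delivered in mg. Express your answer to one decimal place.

Concentration = 78 mg ÷ 86 mL = 0.9069767 mg/mL
Drug rate = 8 mL/hr × 0.9069767 mg/mL = 7.255814 mg/hr
Total = 7.255814 mg/hr × 3.7 hr = 26.84651 mg

26.8 mg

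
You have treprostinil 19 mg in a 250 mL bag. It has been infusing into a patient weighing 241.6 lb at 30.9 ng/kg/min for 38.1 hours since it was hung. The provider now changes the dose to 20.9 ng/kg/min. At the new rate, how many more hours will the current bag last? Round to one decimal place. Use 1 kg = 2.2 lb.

Initial rate:
Weight = 241.6 lb ÷ 2.2 lb/kg = 109.8182 kg
Dose = 30.9 ng/kg/min × 109.8182 kg = 3393.382 ng/min
3393.382 ng/min × 60 min/hr = 203602.9 ng/hr
Concentration = 19 mg ÷ 250 mL = 0.076 mg/mL = 76000 ng/mL
Rate = 203602.9 ng/hr ÷ 76000 ng/mL = 2.678986 mL/hr
Volume infused so far = 2.678986 mL/hr × 38.1 hr = 102.0694 mL
Volume remaining = 250 − 102.0694 = 147.9306 mL
New rate:
Dose = 20.9 ng/kg/min × 109.8182 kg = 2295.2 ng/min
2295.2 ng/min × 60 min/hr = 137712 ng/hr
Rate = 137712 ng/hr ÷ 76000 ng/mL = 1.812 mL/hr
Time remaining = 147.9306 mL ÷ 1.812 mL/hr = 81.63943 hr

81.6 hours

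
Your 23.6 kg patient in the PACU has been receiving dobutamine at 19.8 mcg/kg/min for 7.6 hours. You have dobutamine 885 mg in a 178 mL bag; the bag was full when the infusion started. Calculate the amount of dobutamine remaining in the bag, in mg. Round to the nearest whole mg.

672 mg

Dose = 19.8 mcg/kg/min × 23.6 kg = 467.28 mcg/min
467.28 mcg/min × 60 min/hr = 28036.8 mcg/hr
Concentration = 885 mg ÷ 178 mL = 4.97191 mg/mL = 4971.91 mcg/mL
Rate = 28036.8 mcg/hr ÷ 4971.91 mcg/mL = 5.63904 mL/hr
Volume infused = 5.63904 mL/hr × 7.6 hr = 42.8567 mL
Volume remaining = 178 − 42.8567 = 135.1433 mL
Drug remaining = 135.1433 mL × 4971.91 mcg/mL = 671920.3 mcg = 671.9203 mg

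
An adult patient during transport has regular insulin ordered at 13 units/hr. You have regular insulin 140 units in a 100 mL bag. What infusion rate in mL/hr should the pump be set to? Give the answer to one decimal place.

Concentration = 140 units ÷ 100 mL = 1.4 units/mL
Rate = 13 units/hr ÷ 1.4 units/mL = 9.285714 mL/hr

9.3 mL/hr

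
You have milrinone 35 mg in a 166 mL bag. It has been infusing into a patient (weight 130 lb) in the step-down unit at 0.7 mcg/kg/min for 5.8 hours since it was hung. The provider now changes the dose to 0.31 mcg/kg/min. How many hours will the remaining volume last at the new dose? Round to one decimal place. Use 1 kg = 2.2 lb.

Initial rate:
Weight = 130 lb ÷ 2.2 lb/kg = 59.09091 kg
Dose = 0.7 mcg/kg/min × 59.09091 kg = 41.36364 mcg/min
41.36364 mcg/min × 60 min/hr = 2481.818 mcg/hr
Concentration = 35 mg ÷ 166 mL = 0.2108434 mg/mL = 210.8434 mcg/mL
Rate = 2481.818 mcg/hr ÷ 210.8434 mcg/mL = 11.77091 mL/hr
Volume infused so far = 11.77091 mL/hr × 5.8 hr = 68.27127 mL
Volume remaining = 166 − 68.27127 = 97.72873 mL
New rate:
Dose = 0.31 mcg/kg/min × 59.09091 kg = 18.31818 mcg/min
18.31818 mcg/min × 60 min/hr = 1099.091 mcg/hr
Rate = 1099.091 mcg/hr ÷ 210.8434 mcg/mL = 5.212831 mL/hr
Time remaining = 97.72873 mL ÷ 5.212831 mL/hr = 18.74773 hr

18.7 hours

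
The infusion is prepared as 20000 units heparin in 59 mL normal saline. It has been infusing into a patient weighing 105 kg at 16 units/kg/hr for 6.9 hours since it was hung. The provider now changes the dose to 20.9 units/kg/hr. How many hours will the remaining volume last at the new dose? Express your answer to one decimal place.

Initial rate:
Dose = 16 units/kg/hr × 105 kg = 1680 units/hr
Concentration = 20000 units ÷ 59 mL = 338.9831 units/mL
Rate = 1680 units/hr ÷ 338.9831 units/mL = 4.956 mL/hr
Volume infused so far = 4.956 mL/hr × 6.9 hr = 34.1964 mL
Volume remaining = 59 − 34.1964 = 24.8036 mL
New rate:
Dose = 20.9 units/kg/hr × 105 kg = 2194.5 units/hr
Rate = 2194.5 units/hr ÷ 338.9831 units/mL = 6.473775 mL/hr
Time remaining = 24.8036 mL ÷ 6.473775 mL/hr = 3.831397 hr

3.8 hours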